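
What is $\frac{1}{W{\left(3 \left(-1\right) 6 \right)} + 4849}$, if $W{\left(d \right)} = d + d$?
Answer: $\frac{1}{4813} \approx 0.00020777$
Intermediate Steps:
$W{\left(d \right)} = 2 d$
$\frac{1}{W{\left(3 \left(-1\right) 6 \right)} + 4849} = \frac{1}{2 \cdot 3 \left(-1\right) 6 + 4849} = \frac{1}{2 \left(\left(-3\right) 6\right) + 4849} = \frac{1}{2 \left(-18\right) + 4849} = \frac{1}{-36 + 4849} = \frac{1}{4813}$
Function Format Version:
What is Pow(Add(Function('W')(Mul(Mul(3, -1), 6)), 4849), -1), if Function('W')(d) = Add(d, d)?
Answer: Rational(1, 4813) ≈ 0.00020777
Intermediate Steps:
Function('W')(d) = Mul(2, d)
Pow(Add(Function('W')(Mul(Mul(3, -1), 6)), 4849), -1) = Pow(Add(Mul(2, Mul(Mul(3, -1), 6)), 4849), -1) = Pow(Add(Mul(2, Mul(-3, 6)), 4849), -1) = Pow(Add(Mul(2, -18), 4849), -1) = Pow(Add(-36, 4849), -1) = Pow(4813, -1) = Rational(1, 4813)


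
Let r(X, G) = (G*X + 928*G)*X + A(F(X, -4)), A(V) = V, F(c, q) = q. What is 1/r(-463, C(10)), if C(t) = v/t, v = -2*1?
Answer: 1/43055 ≈ 2.3226e-5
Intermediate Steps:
v = -2
C(t) = -2/t
r(X, G) = -4 + X*(928*G + G*X) (r(X, G) = (G*X + 928*G)*X - 4 = (928*G + G*X)*X - 4 = X*(928*G + G*X) - 4 = -4 + X*(928*G + G*X))
1/r(-463, C(10)) = 1/(-4 - 2/10*(-463)² + 928*(-2/10)*(-463)) = 1/(-4 - 2*⅒*214369 + 928*(-2*⅒)*(-463)) = 1/(-4 - ⅕*214369 + 928*(-⅕)*(-463)) = 1/(-4 - 214369/5 + 429664/5) = 1/43055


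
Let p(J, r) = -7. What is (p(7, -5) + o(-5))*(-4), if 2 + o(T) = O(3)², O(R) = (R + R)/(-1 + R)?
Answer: 0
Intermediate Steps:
O(R) = 2*R/(-1 + R) (O(R) = (2*R)/(-1 + R) = 2*R/(-1 + R))
o(T) = 7 (o(T) = -2 + (2*3/(-1 + 3))² = -2 + (2*3/2)² = -2 + (2*3*(½))² = -2 + 3² = -2 + 9 = 7)
(p(7, -5) + o(-5))*(-4) = (-7 + 7)*(-4) = 0*(-4) = 0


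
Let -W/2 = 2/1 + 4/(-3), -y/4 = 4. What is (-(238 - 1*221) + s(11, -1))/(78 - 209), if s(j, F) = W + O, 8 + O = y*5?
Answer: 319/393 ≈ 0.81170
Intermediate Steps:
y = -16 (y = -4*4 = -16)
W = -4/3 (W = -2*(2/1 + 4/(-3)) = -2*(2*1 + 4*(-⅓)) = -2*(2 - 4/3) = -2*⅔ = -4/3 ≈ -1.3333)
O = -88 (O = -8 - 16*5 = -8 - 80 = -88)
s(j, F) = -268/3 (s(j, F) = -4/3 - 88 = -268/3)
(-(238 - 1*221) + s(11, -1))/(78 - 209) = (-(238 - 1*221) - 268/3)/(78 - 209) = (-(238 - 221) - 268/3)/(-131) = (-1*17 - 268/3)*(-1/131) = (-17 - 268/3)*(-1/131) = -319/3*(-1/131) = 319/393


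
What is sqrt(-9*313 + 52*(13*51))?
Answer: sqrt(31659) ≈ 177.93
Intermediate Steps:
sqrt(-9*313 + 52*(13*51)) = sqrt(-2817 + 52*663) = sqrt(-2817 + 34476) = sqrt(31659)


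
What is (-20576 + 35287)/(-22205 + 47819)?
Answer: 14711/25614 ≈ 0.57433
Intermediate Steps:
(-20576 + 35287)/(-22205 + 47819) = 14711/25614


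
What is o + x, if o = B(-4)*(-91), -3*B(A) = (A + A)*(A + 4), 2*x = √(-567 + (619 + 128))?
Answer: 3*√5 ≈ 6.7082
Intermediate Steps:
x = 3*√5 (x = √(-567 + (619 + 128))/2 = √(-567 + 747)/2 = √180/2 = (6*√5)/2 = 3*√5 ≈ 6.7082)
B(A) = -2*A*(4 + A)/3 (B(A) = -(A + A)*(A + 4)/3 = -2*A*(4 + A)/3)
o = 0 (o = -⅔*(-4)*(4 - 4)*(-91) = -⅔*(-4)*0*(-91) = 0*(-91) = 0)
o + x = 0 + 3*√5 = 3*√5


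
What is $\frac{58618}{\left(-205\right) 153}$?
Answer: $- \frac{58618}{31365} \approx -1.8689$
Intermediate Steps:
$\frac{58618}{\left(-205\right) 153} = \frac{58618}{-31365} = 58618 \left(- \frac{1}{31365}\right) = - \frac{58618}{31365}$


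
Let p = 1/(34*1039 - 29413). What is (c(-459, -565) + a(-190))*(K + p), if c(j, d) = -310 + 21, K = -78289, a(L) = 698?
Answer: -189335448104/5913 ≈ -3.2020e+7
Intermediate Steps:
c(j, d) = -289
p = 1/5913 (p = 1/(35326 - 29413) = 1/5913 ≈ 0.00016912)
(c(-459, -565) + a(-190))*(K + p) = (-289 + 698)*(-78289 + 1/5913) = 409*(-462922856/5913) = -189335448104/5913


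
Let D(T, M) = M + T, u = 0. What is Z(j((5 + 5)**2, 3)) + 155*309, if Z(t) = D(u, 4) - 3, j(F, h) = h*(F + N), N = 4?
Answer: 47896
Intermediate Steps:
j(F, h) = h*(4 + F) (j(F, h) = h*(F + 4) = h*(4 + F))
Z(t) = 1 (Z(t) = (4 + 0) - 3 = 4 - 3 = 1)
Z(j((5 + 5)**2, 3)) + 155*309 = 1 + 155*309 = 1 + 47895 = 47896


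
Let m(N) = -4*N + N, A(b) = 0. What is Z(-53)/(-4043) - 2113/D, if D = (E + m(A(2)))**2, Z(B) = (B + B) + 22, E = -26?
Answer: -652775/210236 ≈ -3.1050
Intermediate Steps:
Z(B) = 22 + 2*B (Z(B) = 2*B + 22 = 22 + 2*B)
m(N) = -3*N
D = 676 (D = (-26 - 3*0)**2 = (-26 + 0)**2 = (-26)**2 = 676)
Z(-53)/(-4043) - 2113/D = (22 + 2*(-53))/(-4043) - 2113/676 = (22 - 106)*(-1/4043) - 2113*1/676 = -84*(-1/4043) - 2113/676 = 84/4043 - 2113/676 = -652775/210236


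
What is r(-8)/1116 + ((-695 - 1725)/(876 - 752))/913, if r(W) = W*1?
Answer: -661/23157 ≈ -0.028544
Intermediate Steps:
r(W) = W
r(-8)/1116 + ((-695 - 1725)/(876 - 752))/913 = -8/1116 + ((-695 - 1725)/(876 - 752))/913 = -8*1/1116 - 2420/124*(1/913) = -2/279 - 2420*1/124*(1/913) = -2/279 - 605/31*1/913 = -2/279 - 55/2573 = -661/23157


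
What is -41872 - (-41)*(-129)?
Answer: -47161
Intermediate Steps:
-41872 - (-41)*(-129) = -41872 - 1*5289 = -41872 - 5289 = -47161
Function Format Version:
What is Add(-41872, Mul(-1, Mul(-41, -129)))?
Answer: -47161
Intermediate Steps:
Add(-41872, Mul(-1, Mul(-41, -129))) = Add(-41872, Mul(-1, 5289)) = Add(-41872, -5289) = -47161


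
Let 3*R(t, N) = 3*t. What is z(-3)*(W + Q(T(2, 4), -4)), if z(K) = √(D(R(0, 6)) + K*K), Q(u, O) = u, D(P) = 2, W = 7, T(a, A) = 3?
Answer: 10*√11 ≈ 33.166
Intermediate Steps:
R(t, N) = t (R(t, N) = (3*t)/3 = t)
z(K) = √(2 + K²) (z(K) = √(2 + K*K) = √(2 + K²))
z(-3)*(W + Q(T(2, 4), -4)) = √(2 + (-3)²)*(7 + 3) = √(2 + 9)*10 = √11*10 = 10*√11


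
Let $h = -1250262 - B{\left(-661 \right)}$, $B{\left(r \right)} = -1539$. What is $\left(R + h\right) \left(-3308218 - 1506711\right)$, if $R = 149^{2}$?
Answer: $5905616346938$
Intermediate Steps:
$R = 22201$
$h = -1248723$ ($h = -1250262 - -1539 = -1250262 + 1539 = -1248723$)
$\left(R + h\right) \left(-3308218 - 1506711\right) = \left(22201 - 1248723\right) \left(-3308218 - 1506711\right) = \left(-1226522\right) \left(-4814929\right) = 5905616346938$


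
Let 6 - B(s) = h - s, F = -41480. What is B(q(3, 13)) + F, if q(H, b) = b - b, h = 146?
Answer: -41620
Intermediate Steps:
q(H, b) = 0
B(s) = -140 + s (B(s) = 6 - (146 - s) = 6 + (-146 + s) = -140 + s)
B(q(3, 13)) + F = (-140 + 0) - 41480 = -140 - 41480 = -41620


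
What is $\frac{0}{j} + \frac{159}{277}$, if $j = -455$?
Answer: $\frac{159}{277} \approx 0.57401$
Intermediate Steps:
$\frac{0}{j} + \frac{159}{277} = \frac{0}{-455} + \frac{159}{277} = 0 \left(- \frac{1}{455}\right) + 159 \cdot \frac{1}{277} = 0 + \frac{159}{277} = \frac{159}{277}$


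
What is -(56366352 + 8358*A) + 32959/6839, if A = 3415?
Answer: -580692084599/6839 ≈ -8.4909e+7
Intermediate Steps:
-(56366352 + 8358*A) + 32959/6839 = -8358/(1/(6744 + 3415)) + 32959/6839 = -8358/(1/10159) + 32959*(1/6839) = -8358/1/10159 + 32959/6839 = -8358*10159 + 32959/6839 = -84908922 + 32959/6839 = -580692084599/6839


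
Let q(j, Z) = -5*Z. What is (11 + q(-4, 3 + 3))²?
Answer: 361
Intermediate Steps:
(11 + q(-4, 3 + 3))² = (11 - 5*(3 + 3))² = (11 - 5*6)² = (11 - 30)² = (-19)² = 361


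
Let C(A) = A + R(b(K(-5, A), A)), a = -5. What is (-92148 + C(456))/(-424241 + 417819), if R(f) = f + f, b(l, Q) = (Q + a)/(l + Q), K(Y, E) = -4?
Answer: 20721941/1451372 ≈ 14.277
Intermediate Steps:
b(l, Q) = (-5 + Q)/(Q + l) (b(l, Q) = (Q - 5)/(l + Q) = (-5 + Q)/(Q + l))
R(f) = 2*f
C(A) = A + 2*(-5 + A)/(-4 + A) (C(A) = A + 2*((-5 + A)/(A - 4)) = A + 2*((-5 + A)/(-4 + A)) = A + 2*(-5 + A)/(-4 + A))
(-92148 + C(456))/(-424241 + 417819) = (-92148 + (-10 + 456² - 2*456)/(-4 + 456))/(-424241 + 417819) = (-92148 + (-10 + 207936 - 912)/452)/(-6422) = (-92148 + (1/452)*207014)*(-1/6422) = (-92148 + 103507/226)*(-1/6422) = -20721941/226*(-1/6422) = 20721941/1451372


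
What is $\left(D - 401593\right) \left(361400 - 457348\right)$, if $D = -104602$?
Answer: $48568397860$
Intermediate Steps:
$\left(D - 401593\right) \left(361400 - 457348\right) = \left(-104602 - 401593\right) \left(361400 - 457348\right) = \left(-506195\right) \left(-95948\right) = 48568397860$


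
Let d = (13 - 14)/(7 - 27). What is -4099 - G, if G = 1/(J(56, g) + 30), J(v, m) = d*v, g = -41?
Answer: -672241/164 ≈ -4099.0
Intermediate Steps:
d = 1/20 (d = -1/(-20) = -1*(-1/20) = 1/20 ≈ 0.050000)
J(v, m) = v/20
G = 5/164 (G = 1/((1/20)*56 + 30) = 1/(14/5 + 30) = 1/(164/5) = 5/164 ≈ 0.030488)
-4099 - G = -4099 - 1*5/164 = -4099 - 5/164 = -672241/164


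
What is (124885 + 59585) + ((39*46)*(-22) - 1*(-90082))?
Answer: 235084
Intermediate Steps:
(124885 + 59585) + ((39*46)*(-22) - 1*(-90082)) = 184470 + (1794*(-22) + 90082) = 184470 + (-39468 + 90082) = 184470 + 50614 = 235084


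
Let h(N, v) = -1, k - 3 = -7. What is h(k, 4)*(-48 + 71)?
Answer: -23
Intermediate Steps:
k = -4 (k = 3 - 7 = -4)
h(k, 4)*(-48 + 71) = -(-48 + 71) = -1*23 = -23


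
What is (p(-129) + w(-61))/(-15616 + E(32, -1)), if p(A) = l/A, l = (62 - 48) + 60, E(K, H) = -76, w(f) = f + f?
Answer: 3953/506067 ≈ 0.0078112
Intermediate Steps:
w(f) = 2*f
l = 74 (l = 14 + 60 = 74)
p(A) = 74/A
(p(-129) + w(-61))/(-15616 + E(32, -1)) = (74/(-129) + 2*(-61))/(-15616 - 76) = (74*(-1/129) - 122)/(-15692) = (-74/129 - 122)*(-1/15692) = -15812/129*(-1/15692) = 3953/506067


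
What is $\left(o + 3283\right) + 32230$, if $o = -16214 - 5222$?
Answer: $14077$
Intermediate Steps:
$o = -21436$
$\left(o + 3283\right) + 32230 = \left(-21436 + 3283\right) + 32230 = -18153 + 32230 = 14077$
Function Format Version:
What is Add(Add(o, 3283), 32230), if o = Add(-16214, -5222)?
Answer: 14077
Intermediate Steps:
o = -21436
Add(Add(o, 3283), 32230) = Add(Add(-21436, 3283), 32230) = Add(-18153, 32230) = 14077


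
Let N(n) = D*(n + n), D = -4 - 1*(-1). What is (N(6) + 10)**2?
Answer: 676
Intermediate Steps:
D = -3 (D = -4 + 1 = -3)
N(n) = -6*n (N(n) = -3*(n + n) = -6*n)
(N(6) + 10)**2 = (-6*6 + 10)**2 = (-36 + 10)**2 = (-26)**2 = 676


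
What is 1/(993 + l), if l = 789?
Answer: 1/1782 ≈ 0.00056117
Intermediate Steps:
1/(993 + l) = 1/(993 + 789) = 1/1782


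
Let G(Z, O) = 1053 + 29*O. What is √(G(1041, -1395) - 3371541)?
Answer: I*√3410943 ≈ 1846.9*I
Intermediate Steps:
√(G(1041, -1395) - 3371541) = √((1053 + 29*(-1395)) - 3371541) = √((1053 - 40455) - 3371541) = √(-39402 - 3371541) = √(-3410943) = I*√3410943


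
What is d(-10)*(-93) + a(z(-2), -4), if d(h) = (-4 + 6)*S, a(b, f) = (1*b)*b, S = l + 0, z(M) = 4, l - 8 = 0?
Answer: -1472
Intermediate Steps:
l = 8 (l = 8 + 0 = 8)
S = 8 (S = 8 + 0 = 8)
a(b, f) = b² (a(b, f) = b*b = b²)
d(h) = 16 (d(h) = (-4 + 6)*8 = 2*8 = 16)
d(-10)*(-93) + a(z(-2), -4) = 16*(-93) + 4² = -1488 + 16 = -1472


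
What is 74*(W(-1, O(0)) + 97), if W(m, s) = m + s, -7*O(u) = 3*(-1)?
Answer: 49950/7 ≈ 7135.7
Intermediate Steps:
O(u) = 3/7 (O(u) = -3*(-1)/7 = -1/7*(-3) = 3/7)
74*(W(-1, O(0)) + 97) = 74*((-1 + 3/7) + 97) = 74*(-4/7 + 97) = 74*(675/7) = 49950/7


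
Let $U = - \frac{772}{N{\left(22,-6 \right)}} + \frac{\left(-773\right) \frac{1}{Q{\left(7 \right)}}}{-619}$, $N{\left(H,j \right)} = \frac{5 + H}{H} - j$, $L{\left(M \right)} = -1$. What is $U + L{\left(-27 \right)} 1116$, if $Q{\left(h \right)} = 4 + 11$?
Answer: $- \frac{601713691}{492105} \approx -1222.7$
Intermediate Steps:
$Q{\left(h \right)} = 15$
$N{\left(H,j \right)} = - j + \frac{5 + H}{H}$ ($N{\left(H,j \right)} = \frac{5 + H}{H} - j = - j + \frac{5 + H}{H}$)
$U = - \frac{52524511}{492105}$ ($U = - \frac{772}{1 - -6 + \frac{5}{22}} + \frac{\left(-773\right) \frac{1}{15}}{-619} = - \frac{772}{1 + 6 + 5 \cdot \frac{1}{22}} + \left(-773\right) \frac{1}{15} \left(- \frac{1}{619}\right) = - \frac{772}{1 + 6 + \frac{5}{22}} - - \frac{773}{9285} = - \frac{772}{\frac{159}{22}} + \frac{773}{9285} = \left(-772\right) \frac{22}{159} + \frac{773}{9285} = - \frac{16984}{159} + \frac{773}{9285} = - \frac{52524511}{492105} \approx -106.73$)
$U + L{\left(-27 \right)} 1116 = - \frac{52524511}{492105} - 1116 = - \frac{601713691}{492105}$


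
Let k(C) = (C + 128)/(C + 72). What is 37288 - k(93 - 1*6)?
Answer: 5928577/159 ≈ 37287.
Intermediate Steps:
k(C) = (128 + C)/(72 + C)
37288 - k(93 - 1*6) = 37288 - (128 + (93 - 1*6))/(72 + (93 - 1*6)) = 37288 - (128 + (93 - 6))/(72 + (93 - 6)) = 37288 - (128 + 87)/(72 + 87) = 37288 - 215/159 = 5928577/159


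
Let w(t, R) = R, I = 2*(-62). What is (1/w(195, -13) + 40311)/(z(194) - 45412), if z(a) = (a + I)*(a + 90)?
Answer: -262021/165958 ≈ -1.5788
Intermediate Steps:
I = -124
z(a) = (-124 + a)*(90 + a) (z(a) = (a - 124)*(a + 90) = (-124 + a)*(90 + a))
(1/w(195, -13) + 40311)/(z(194) - 45412) = (1/(-13) + 40311)/((-11160 + 194**2 - 34*194) - 45412) = (-1/13 + 40311)/((-11160 + 37636 - 6596) - 45412) = 524042/(13*(19880 - 45412)) = (524042/13)/(-25532) = (524042/13)*(-1/25532) = -262021/165958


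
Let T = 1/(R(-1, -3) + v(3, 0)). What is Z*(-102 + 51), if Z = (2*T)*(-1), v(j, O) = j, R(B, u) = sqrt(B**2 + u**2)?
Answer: -306 + 102*sqrt(10) ≈ 16.552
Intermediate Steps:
T = 1/(3 + sqrt(10)) (T = 1/(sqrt((-1)**2 + (-3)**2) + 3) = 1/(sqrt(1 + 9) + 3) = 1/(sqrt(10) + 3) = 1/(3 + sqrt(10)) ≈ 0.16228)
Z = 6 - 2*sqrt(10) (Z = (2*(-3 + sqrt(10)))*(-1) = (-6 + 2*sqrt(10))*(-1) = 6 - 2*sqrt(10) ≈ -0.32456)
Z*(-102 + 51) = (6 - 2*sqrt(10))*(-102 + 51) = (6 - 2*sqrt(10))*(-51) = -306 + 102*sqrt(10)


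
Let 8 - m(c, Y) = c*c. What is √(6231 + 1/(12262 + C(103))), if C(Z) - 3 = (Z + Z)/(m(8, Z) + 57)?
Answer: √969081527742/12471 ≈ 78.937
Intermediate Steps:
m(c, Y) = 8 - c² (m(c, Y) = 8 - c*c = 8 - c²)
C(Z) = 3 + 2*Z (C(Z) = 3 + (Z + Z)/((8 - 1*8²) + 57) = 3 + (2*Z)/((8 - 1*64) + 57) = 3 + (2*Z)/((8 - 64) + 57) = 3 + (2*Z)/(-56 + 57) = 3 + (2*Z)/1 = 3 + (2*Z)*1 = 3 + 2*Z)
√(6231 + 1/(12262 + C(103))) = √(6231 + 1/(12262 + (3 + 2*103))) = √(6231 + 1/(12262 + (3 + 206))) = √(6231 + 1/(12262 + 209)) = √(6231 + 1/12471) = √(77706802/12471) = √969081527742/12471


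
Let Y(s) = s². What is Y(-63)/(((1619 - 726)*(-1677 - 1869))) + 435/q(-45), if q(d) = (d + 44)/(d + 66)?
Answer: -3214077111/351842 ≈ -9135.0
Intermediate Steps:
q(d) = (44 + d)/(66 + d)
Y(-63)/(((1619 - 726)*(-1677 - 1869))) + 435/q(-45) = (-63)²/(((1619 - 726)*(-1677 - 1869))) + 435/(((44 - 45)/(66 - 45))) = 3969/((893*(-3546))) + 435/((-1/21)) = 3969/(-3166578) + 435/(((1/21)*(-1))) = 3969*(-1/3166578) + 435/(-1/21) = -441/351842 + 435*(-21) = -441/351842 - 9135 = -3214077111/351842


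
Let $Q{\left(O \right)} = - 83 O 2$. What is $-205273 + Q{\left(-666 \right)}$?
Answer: $-94717$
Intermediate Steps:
$Q{\left(O \right)} = - 166 O$
$-205273 + Q{\left(-666 \right)} = -205273 - -110556 = -205273 + 110556 = -94717$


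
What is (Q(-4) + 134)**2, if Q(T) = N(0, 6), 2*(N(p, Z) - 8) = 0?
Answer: 20164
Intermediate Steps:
N(p, Z) = 8 (N(p, Z) = 8 + (1/2)*0 = 8 + 0 = 8)
Q(T) = 8
(Q(-4) + 134)**2 = (8 + 134)**2 = 142**2 = 20164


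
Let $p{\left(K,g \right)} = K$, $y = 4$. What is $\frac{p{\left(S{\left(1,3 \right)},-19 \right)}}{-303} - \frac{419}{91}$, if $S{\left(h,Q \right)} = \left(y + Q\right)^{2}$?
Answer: $- \frac{131416}{27573} \approx -4.7661$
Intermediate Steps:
$S{\left(h,Q \right)} = \left(4 + Q\right)^{2}$
$\frac{p{\left(S{\left(1,3 \right)},-19 \right)}}{-303} - \frac{419}{91} = \frac{\left(4 + 3\right)^{2}}{-303} - \frac{419}{91} = 7^{2} \left(- \frac{1}{303}\right) - \frac{419}{91} = 49 \left(- \frac{1}{303}\right) - \frac{419}{91} = - \frac{49}{303} - \frac{419}{91} = - \frac{131416}{27573}$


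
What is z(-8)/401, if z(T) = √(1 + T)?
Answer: I*√7/401 ≈ 0.0065979*I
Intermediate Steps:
z(-8)/401 = √(1 - 8)/401 = √(-7)*(1/401) = (I*√7)*(1/401) = I*√7/401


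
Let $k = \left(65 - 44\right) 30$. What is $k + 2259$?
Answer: $2889$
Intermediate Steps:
$k = 630$ ($k = 21 \cdot 30 = 630$)
$k + 2259 = 630 + 2259 = 2889$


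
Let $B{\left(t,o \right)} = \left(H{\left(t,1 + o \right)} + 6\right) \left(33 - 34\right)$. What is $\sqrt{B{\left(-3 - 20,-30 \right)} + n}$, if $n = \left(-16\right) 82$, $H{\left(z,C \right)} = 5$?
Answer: $21 i \sqrt{3} \approx 36.373 i$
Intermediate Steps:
$B{\left(t,o \right)} = -11$ ($B{\left(t,o \right)} = \left(5 + 6\right) \left(33 - 34\right) = 11 \left(-1\right) = -11$)
$n = -1312$
$\sqrt{B{\left(-3 - 20,-30 \right)} + n} = \sqrt{-11 - 1312} = \sqrt{-1323} = 21 i \sqrt{3}$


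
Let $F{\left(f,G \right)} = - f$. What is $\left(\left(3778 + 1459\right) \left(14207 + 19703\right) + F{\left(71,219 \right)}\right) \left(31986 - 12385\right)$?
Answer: $3480874926999$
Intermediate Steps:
$\left(\left(3778 + 1459\right) \left(14207 + 19703\right) + F{\left(71,219 \right)}\right) \left(31986 - 12385\right) = \left(\left(3778 + 1459\right) \left(14207 + 19703\right) - 71\right) \left(31986 - 12385\right) = \left(5237 \cdot 33910 - 71\right) 19601 = \left(177586670 - 71\right) 19601 = 177586599 \cdot 19601 = 3480874926999$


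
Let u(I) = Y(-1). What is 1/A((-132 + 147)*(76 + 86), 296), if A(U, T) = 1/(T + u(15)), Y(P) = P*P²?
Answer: 295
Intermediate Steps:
Y(P) = P³
u(I) = -1 (u(I) = (-1)³ = -1)
A(U, T) = 1/(-1 + T) (A(U, T) = 1/(T - 1) = 1/(-1 + T))
1/A((-132 + 147)*(76 + 86), 296) = 1/(1/(-1 + 296)) = 1/(1/295) = 295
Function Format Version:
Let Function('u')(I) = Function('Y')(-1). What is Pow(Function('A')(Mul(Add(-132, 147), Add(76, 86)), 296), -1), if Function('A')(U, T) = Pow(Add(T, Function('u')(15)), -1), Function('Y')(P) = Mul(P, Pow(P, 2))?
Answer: 295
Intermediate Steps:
Function('Y')(P) = Pow(P, 3)
Function('u')(I) = -1 (Function('u')(I) = Pow(-1, 3) = -1)
Function('A')(U, T) = Pow(Add(-1, T), -1) (Function('A')(U, T) = Pow(Add(T, -1), -1) = Pow(Add(-1, T), -1))
Pow(Function('A')(Mul(Add(-132, 147), Add(76, 86)), 296), -1) = Pow(Pow(Add(-1, 296), -1), -1) = Pow(Pow(295, -1), -1) = Pow(Rational(1, 295), -1) = 295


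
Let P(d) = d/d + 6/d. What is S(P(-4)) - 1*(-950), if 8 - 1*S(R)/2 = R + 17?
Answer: 933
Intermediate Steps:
P(d) = 1 + 6/d
S(R) = -18 - 2*R (S(R) = 16 - 2*(R + 17) = 16 - 2*(17 + R) = 16 + (-34 - 2*R) = -18 - 2*R)
S(P(-4)) - 1*(-950) = (-18 - 2*(6 - 4)/(-4)) - 1*(-950) = (-18 - (-1)*2/2) + 950 = (-18 - 2*(-½)) + 950 = (-18 + 1) + 950 = -17 + 950 = 933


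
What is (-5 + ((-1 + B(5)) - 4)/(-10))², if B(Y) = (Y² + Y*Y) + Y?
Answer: 100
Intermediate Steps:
B(Y) = Y + 2*Y² (B(Y) = (Y² + Y²) + Y = 2*Y² + Y = Y + 2*Y²)
(-5 + ((-1 + B(5)) - 4)/(-10))² = (-5 + ((-1 + 5*(1 + 2*5)) - 4)/(-10))² = (-5 + ((-1 + 5*(1 + 10)) - 4)*(-⅒))² = (-5 + ((-1 + 5*11) - 4)*(-⅒))² = (-5 + ((-1 + 55) - 4)*(-⅒))² = (-5 + (54 - 4)*(-⅒))² = (-5 + 50*(-⅒))² = (-5 - 5)² = (-10)² = 100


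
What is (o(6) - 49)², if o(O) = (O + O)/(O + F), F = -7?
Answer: 3721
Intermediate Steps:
o(O) = 2*O/(-7 + O) (o(O) = (O + O)/(O - 7) = (2*O)/(-7 + O) = 2*O/(-7 + O))
(o(6) - 49)² = (2*6/(-7 + 6) - 49)² = (2*6/(-1) - 49)² = (2*6*(-1) - 49)² = (-12 - 49)² = (-61)² = 3721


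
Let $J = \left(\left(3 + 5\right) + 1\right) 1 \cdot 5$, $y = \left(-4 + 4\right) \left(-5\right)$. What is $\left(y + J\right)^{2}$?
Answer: $2025$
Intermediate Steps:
$y = 0$ ($y = 0 \left(-5\right) = 0$)
$J = 45$ ($J = \left(8 + 1\right) 1 \cdot 5 = 9 \cdot 1 \cdot 5 = 9 \cdot 5 = 45$)
$\left(y + J\right)^{2} = \left(0 + 45\right)^{2} = 45^{2} = 2025$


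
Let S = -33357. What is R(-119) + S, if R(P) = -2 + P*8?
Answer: -34311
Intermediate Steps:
R(P) = -2 + 8*P
R(-119) + S = (-2 + 8*(-119)) - 33357 = (-2 - 952) - 33357 = -954 - 33357 = -34311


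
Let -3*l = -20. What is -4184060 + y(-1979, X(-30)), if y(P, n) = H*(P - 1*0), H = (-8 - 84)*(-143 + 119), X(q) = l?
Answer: -8553692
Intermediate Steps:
l = 20/3 (l = -⅓*(-20) = 20/3 ≈ 6.6667)
X(q) = 20/3
H = 2208 (H = -92*(-24) = 2208)
y(P, n) = 2208*P (y(P, n) = 2208*(P - 1*0) = 2208*(P + 0) = 2208*P)
-4184060 + y(-1979, X(-30)) = -4184060 + 2208*(-1979) = -4184060 - 4369632 = -8553692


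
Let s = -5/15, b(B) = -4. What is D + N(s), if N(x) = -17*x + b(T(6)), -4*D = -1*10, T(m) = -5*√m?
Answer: 25/6 ≈ 4.1667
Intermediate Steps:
s = -⅓ (s = -5*1/15 = -⅓ ≈ -0.33333)
D = 5/2 (D = -(-1)*10/4 = -¼*(-10) = 5/2 ≈ 2.5000)
N(x) = -4 - 17*x (N(x) = -17*x - 4 = -4 - 17*x)
D + N(s) = 5/2 + (-4 - 17*(-⅓)) = 5/2 + (-4 + 17/3) = 5/2 + 5/3 = 25/6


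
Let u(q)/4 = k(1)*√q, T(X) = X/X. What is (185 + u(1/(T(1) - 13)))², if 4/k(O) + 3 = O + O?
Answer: 102611/3 - 2960*I*√3/3 ≈ 34204.0 - 1709.0*I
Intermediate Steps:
k(O) = 4/(-3 + 2*O) (k(O) = 4/(-3 + (O + O)) = 4/(-3 + 2*O))
T(X) = 1
u(q) = -16*√q (u(q) = 4*((4/(-3 + 2*1))*√q) = 4*((4/(-3 + 2))*√q) = 4*((4/(-1))*√q) = 4*((4*(-1))*√q) = 4*(-4*√q) = -16*√q)
(185 + u(1/(T(1) - 13)))² = (185 - 16*I*√3/6)² = (185 - 8*I*√3/3)²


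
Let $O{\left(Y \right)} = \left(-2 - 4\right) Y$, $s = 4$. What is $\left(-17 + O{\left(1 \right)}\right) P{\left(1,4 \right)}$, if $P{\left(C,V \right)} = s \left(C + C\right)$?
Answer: $-184$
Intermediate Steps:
$O{\left(Y \right)} = - 6 Y$
$P{\left(C,V \right)} = 8 C$ ($P{\left(C,V \right)} = 4 \left(C + C\right) = 4 \cdot 2 C = 8 C$)
$\left(-17 + O{\left(1 \right)}\right) P{\left(1,4 \right)} = \left(-17 - 6\right) 8 \cdot 1 = \left(-17 - 6\right) 8 = \left(-23\right) 8 = -184$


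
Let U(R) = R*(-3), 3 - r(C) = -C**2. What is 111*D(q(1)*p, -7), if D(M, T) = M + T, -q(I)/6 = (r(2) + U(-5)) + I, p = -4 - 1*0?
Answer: 60495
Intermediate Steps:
r(C) = 3 + C**2 (r(C) = 3 - (-1)*C**2 = 3 + C**2)
p = -4 (p = -4 + 0 = -4)
U(R) = -3*R
q(I) = -132 - 6*I (q(I) = -6*(((3 + 2**2) - 3*(-5)) + I) = -6*(((3 + 4) + 15) + I) = -6*((7 + 15) + I) = -6*(22 + I) = -132 - 6*I)
111*D(q(1)*p, -7) = 111*((-132 - 6*1)*(-4) - 7) = 111*((-132 - 6)*(-4) - 7) = 111*(-138*(-4) - 7) = 111*(552 - 7) = 111*545 = 60495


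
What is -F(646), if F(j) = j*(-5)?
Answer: 3230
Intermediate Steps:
F(j) = -5*j
-F(646) = -(-5)*646 = -1*(-3230) = 3230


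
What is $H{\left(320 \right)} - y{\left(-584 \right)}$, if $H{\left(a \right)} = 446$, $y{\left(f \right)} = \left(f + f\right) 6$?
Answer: $7454$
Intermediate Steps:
$y{\left(f \right)} = 12 f$ ($y{\left(f \right)} = 2 f 6 = 12 f$)
$H{\left(320 \right)} - y{\left(-584 \right)} = 446 - 12 \left(-584\right) = 446 - -7008 = 446 + 7008 = 7454$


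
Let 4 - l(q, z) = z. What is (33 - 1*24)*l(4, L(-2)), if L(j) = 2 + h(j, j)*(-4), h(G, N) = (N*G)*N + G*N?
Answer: -126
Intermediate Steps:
h(G, N) = G*N + G*N² (h(G, N) = (G*N)*N + G*N = G*N² + G*N = G*N + G*N²)
L(j) = 2 - 4*j²*(1 + j) (L(j) = 2 + (j*j*(1 + j))*(-4) = 2 + (j²*(1 + j))*(-4) = 2 - 4*j²*(1 + j))
l(q, z) = 4 - z
(33 - 1*24)*l(4, L(-2)) = (33 - 1*24)*(4 - (2 - 4*(-2)² - 4*(-2)³)) = (33 - 24)*(4 - (2 - 4*4 - 4*(-8))) = 9*(4 - (2 - 16 + 32)) = 9*(4 - 1*18) = 9*(4 - 18) = 9*(-14) = -126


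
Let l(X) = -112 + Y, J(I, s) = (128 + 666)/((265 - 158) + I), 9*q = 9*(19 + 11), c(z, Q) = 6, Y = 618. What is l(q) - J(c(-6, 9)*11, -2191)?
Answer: 86744/173 ≈ 501.41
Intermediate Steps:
q = 30 (q = (9*(19 + 11))/9 = (9*30)/9 = (⅑)*270 = 30)
J(I, s) = 794/(107 + I)
l(X) = 506 (l(X) = -112 + 618 = 506)
l(q) - J(c(-6, 9)*11, -2191) = 506 - 794/(107 + 6*11) = 506 - 794/(107 + 66) = 506 - 794/173 = 86744/173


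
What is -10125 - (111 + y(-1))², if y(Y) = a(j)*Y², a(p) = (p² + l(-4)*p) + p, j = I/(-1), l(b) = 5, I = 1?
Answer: -21361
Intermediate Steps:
j = -1 (j = 1/(-1) = 1*(-1) = -1)
a(p) = p² + 6*p (a(p) = (p² + 5*p) + p = p² + 6*p)
y(Y) = -5*Y² (y(Y) = (-(6 - 1))*Y² = (-1*5)*Y² = -5*Y²)
-10125 - (111 + y(-1))² = -10125 - (111 - 5*(-1)²)² = -10125 - (111 - 5*1)² = -10125 - (111 - 5)² = -10125 - 1*106² = -10125 - 1*11236 = -10125 - 11236 = -21361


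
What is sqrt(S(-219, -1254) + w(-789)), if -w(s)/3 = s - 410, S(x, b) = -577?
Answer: 2*sqrt(755) ≈ 54.955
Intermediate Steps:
w(s) = 1230 - 3*s (w(s) = -3*(s - 410) = -3*(-410 + s) = 1230 - 3*s)
sqrt(S(-219, -1254) + w(-789)) = sqrt(-577 + (1230 - 3*(-789))) = sqrt(-577 + (1230 + 2367)) = sqrt(-577 + 3597) = sqrt(3020) = 2*sqrt(755)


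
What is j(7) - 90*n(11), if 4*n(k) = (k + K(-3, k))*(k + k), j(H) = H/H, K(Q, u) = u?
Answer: -10889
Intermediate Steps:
j(H) = 1
n(k) = k² (n(k) = ((k + k)*(k + k))/4 = ((2*k)*(2*k))/4 = (4*k²)/4 = k²)
j(7) - 90*n(11) = 1 - 90*11² = 1 - 90*121 = 1 - 10890 = -10889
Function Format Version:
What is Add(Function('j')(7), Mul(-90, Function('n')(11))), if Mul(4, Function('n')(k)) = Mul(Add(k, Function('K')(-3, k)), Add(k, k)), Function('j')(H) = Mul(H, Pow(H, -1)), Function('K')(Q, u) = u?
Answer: -10889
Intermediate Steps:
Function('j')(H) = 1
Function('n')(k) = Pow(k, 2) (Function('n')(k) = Mul(Rational(1, 4), Mul(Add(k, k), Add(k, k))) = Mul(Rational(1, 4), Mul(Mul(2, k), Mul(2, k))) = Mul(Rational(1, 4), Mul(4, Pow(k, 2))) = Pow(k, 2))
Add(Function('j')(7), Mul(-90, Function('n')(11))) = Add(1, Mul(-90, Pow(11, 2))) = Add(1, Mul(-90, 121)) = Add(1, -10890) = -10889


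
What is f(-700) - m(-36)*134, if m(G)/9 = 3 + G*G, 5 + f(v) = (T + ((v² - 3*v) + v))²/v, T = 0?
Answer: -346529399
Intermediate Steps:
f(v) = -5 + (v² - 2*v)²/v (f(v) = -5 + (0 + ((v² - 3*v) + v))²/v = -5 + (0 + (v² - 2*v))²/v = -5 + (v² - 2*v)²/v)
m(G) = 27 + 9*G² (m(G) = 9*(3 + G*G) = 9*(3 + G²) = 27 + 9*G²)
f(-700) - m(-36)*134 = (-5 - 700*(-2 - 700)²) - (27 + 9*(-36)²)*134 = (-5 - 700*(-702)²) - (27 + 9*1296)*134 = (-5 - 700*492804) - (27 + 11664)*134 = (-5 - 344962800) - 11691*134 = -344962805 - 1*1566594 = -344962805 - 1566594 = -346529399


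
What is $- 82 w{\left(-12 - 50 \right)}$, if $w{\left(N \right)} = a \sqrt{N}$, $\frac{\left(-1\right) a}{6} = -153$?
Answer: $- 75276 i \sqrt{62} \approx - 5.9272 \cdot 10^{5} i$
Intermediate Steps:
$a = 918$ ($a = \left(-6\right) \left(-153\right) = 918$)
$w{\left(N \right)} = 918 \sqrt{N}$
$- 82 w{\left(-12 - 50 \right)} = - 82 \cdot 918 \sqrt{-12 - 50} = - 82 \cdot 918 \sqrt{-62} = - 82 \cdot 918 i \sqrt{62} = - 75276 i \sqrt{62}$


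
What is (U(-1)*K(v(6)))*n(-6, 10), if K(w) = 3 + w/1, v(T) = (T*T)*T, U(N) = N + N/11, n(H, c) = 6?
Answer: -15768/11 ≈ -1433.5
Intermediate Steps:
U(N) = 12*N/11 (U(N) = N + N*(1/11) = N + N/11 = 12*N/11)
v(T) = T³ (v(T) = T²*T = T³)
K(w) = 3 + w (K(w) = 3 + w*1 = 3 + w)
(U(-1)*K(v(6)))*n(-6, 10) = (((12/11)*(-1))*(3 + 6³))*6 = -12*(3 + 216)/11*6 = -12/11*219*6 = -2628/11*6 = -15768/11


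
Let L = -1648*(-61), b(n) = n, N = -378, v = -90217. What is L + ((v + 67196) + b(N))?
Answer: 77129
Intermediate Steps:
L = 100528
L + ((v + 67196) + b(N)) = 100528 + ((-90217 + 67196) - 378) = 100528 + (-23021 - 378) = 100528 - 23399 = 77129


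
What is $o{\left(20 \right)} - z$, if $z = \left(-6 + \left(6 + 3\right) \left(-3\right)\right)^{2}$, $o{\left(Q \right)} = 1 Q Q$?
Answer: $-689$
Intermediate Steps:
$o{\left(Q \right)} = Q^{2}$ ($o{\left(Q \right)} = Q Q = Q^{2}$)
$z = 1089$ ($z = \left(-6 + 9 \left(-3\right)\right)^{2} = \left(-6 - 27\right)^{2} = \left(-33\right)^{2} = 1089$)
$o{\left(20 \right)} - z = 20^{2} - 1089 = 400 - 1089 = -689$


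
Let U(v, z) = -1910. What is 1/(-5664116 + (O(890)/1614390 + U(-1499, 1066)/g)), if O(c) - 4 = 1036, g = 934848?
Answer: -25153487712/142472272240529975 ≈ -1.7655e-7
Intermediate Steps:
O(c) = 1040 (O(c) = 4 + 1036 = 1040)
1/(-5664116 + (O(890)/1614390 + U(-1499, 1066)/g)) = 1/(-5664116 + (1040/1614390 - 1910/934848)) = 1/(-5664116 + (1040*(1/1614390) - 1910*1/934848)) = 1/(-5664116 + (104/161439 - 955/467424)) = 1/(-5664116 - 35187383/25153487712) = 1/(-142472272240529975/25153487712) = -25153487712/142472272240529975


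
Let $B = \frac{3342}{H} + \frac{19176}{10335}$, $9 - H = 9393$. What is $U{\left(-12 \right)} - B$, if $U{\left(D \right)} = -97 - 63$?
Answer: $- \frac{870155023}{5387980} \approx -161.5$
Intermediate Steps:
$H = -9384$ ($H = 9 - 9393 = -9384$)
$B = \frac{8078223}{5387980}$ ($B = \frac{3342}{-9384} + \frac{19176}{10335} = 3342 \left(- \frac{1}{9384}\right) + 19176 \cdot \frac{1}{10335} = - \frac{557}{1564} + \frac{6392}{3445} = \frac{8078223}{5387980} \approx 1.4993$)
$U{\left(D \right)} = -160$
$U{\left(-12 \right)} - B = -160 - \frac{8078223}{5387980} = - \frac{870155023}{5387980}$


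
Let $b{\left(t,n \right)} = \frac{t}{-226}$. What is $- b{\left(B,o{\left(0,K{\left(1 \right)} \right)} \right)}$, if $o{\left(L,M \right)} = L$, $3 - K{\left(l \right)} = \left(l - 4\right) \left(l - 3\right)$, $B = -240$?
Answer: $- \frac{120}{113} \approx -1.0619$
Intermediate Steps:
$K{\left(l \right)} = 3 - \left(-4 + l\right) \left(-3 + l\right)$ ($K{\left(l \right)} = 3 - \left(l - 4\right) \left(l - 3\right) = 3 - \left(-4 + l\right) \left(-3 + l\right)$)
$b{\left(t,n \right)} = - \frac{t}{226}$ ($b{\left(t,n \right)} = t \left(- \frac{1}{226}\right) = - \frac{t}{226}$)
$- b{\left(B,o{\left(0,K{\left(1 \right)} \right)} \right)} = - \frac{\left(-1\right) \left(-240\right)}{226} = \left(-1\right) \frac{120}{113} = - \frac{120}{113}$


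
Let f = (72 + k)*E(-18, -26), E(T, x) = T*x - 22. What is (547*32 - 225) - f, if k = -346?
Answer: 139483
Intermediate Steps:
E(T, x) = -22 + T*x
f = -122204 (f = (72 - 346)*(-22 - 18*(-26)) = -274*(-22 + 468) = -274*446 = -122204)
(547*32 - 225) - f = (547*32 - 225) - 1*(-122204) = (17504 - 225) + 122204 = 17279 + 122204 = 139483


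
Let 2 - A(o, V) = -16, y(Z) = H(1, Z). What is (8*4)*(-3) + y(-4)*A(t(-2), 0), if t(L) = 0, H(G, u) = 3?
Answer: -42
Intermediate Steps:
y(Z) = 3
A(o, V) = 18 (A(o, V) = 2 - 1*(-16) = 2 + 16 = 18)
(8*4)*(-3) + y(-4)*A(t(-2), 0) = (8*4)*(-3) + 3*18 = 32*(-3) + 54 = -96 + 54 = -42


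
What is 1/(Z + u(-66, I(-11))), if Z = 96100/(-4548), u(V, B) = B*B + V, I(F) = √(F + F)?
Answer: -1137/124081 ≈ -0.0091634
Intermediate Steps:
I(F) = √2*√F (I(F) = √(2*F) = √2*√F)
u(V, B) = V + B² (u(V, B) = B² + V = V + B²)
Z = -24025/1137 (Z = 96100*(-1/4548) = -24025/1137 ≈ -21.130)
1/(Z + u(-66, I(-11))) = 1/(-24025/1137 + (-66 + (√2*√(-11))²)) = 1/(-24025/1137 + (-66 + (√2*(I*√11))²)) = 1/(-24025/1137 + (-66 + (I*√22)²)) = 1/(-24025/1137 + (-66 - 22)) = 1/(-24025/1137 - 88) = 1/(-124081/1137) = -1137/124081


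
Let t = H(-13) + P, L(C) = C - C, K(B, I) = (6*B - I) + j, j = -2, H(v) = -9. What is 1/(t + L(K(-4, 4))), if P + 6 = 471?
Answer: 1/456 ≈ 0.0021930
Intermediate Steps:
P = 465 (P = -6 + 471 = 465)
K(B, I) = -2 - I + 6*B (K(B, I) = (6*B - I) - 2 = (-I + 6*B) - 2 = -2 - I + 6*B)
L(C) = 0
t = 456 (t = -9 + 465 = 456)
1/(t + L(K(-4, 4))) = 1/(456 + 0) = 1/456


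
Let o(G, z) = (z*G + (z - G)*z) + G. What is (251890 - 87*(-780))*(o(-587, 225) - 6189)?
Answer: 14020717750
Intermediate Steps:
o(G, z) = G + G*z + z*(z - G) (o(G, z) = (G*z + z*(z - G)) + G = G + G*z + z*(z - G))
(251890 - 87*(-780))*(o(-587, 225) - 6189) = (251890 - 87*(-780))*((-587 + 225**2) - 6189) = (251890 + 67860)*((-587 + 50625) - 6189) = 319750*(50038 - 6189) = 319750*43849 = 14020717750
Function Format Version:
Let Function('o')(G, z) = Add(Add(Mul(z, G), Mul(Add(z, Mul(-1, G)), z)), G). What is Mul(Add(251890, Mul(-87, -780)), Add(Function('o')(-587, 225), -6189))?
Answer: 14020717750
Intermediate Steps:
Function('o')(G, z) = Add(G, Mul(G, z), Mul(z, Add(z, Mul(-1, G)))) (Function('o')(G, z) = Add(Add(Mul(G, z), Mul(z, Add(z, Mul(-1, G)))), G) = Add(G, Mul(G, z), Mul(z, Add(z, Mul(-1, G)))))
Mul(Add(251890, Mul(-87, -780)), Add(Function('o')(-587, 225), -6189)) = Mul(Add(251890, Mul(-87, -780)), Add(Add(-587, Pow(225, 2)), -6189)) = Mul(Add(251890, 67860), Add(Add(-587, 50625), -6189)) = Mul(319750, Add(50038, -6189)) = Mul(319750, 43849) = 14020717750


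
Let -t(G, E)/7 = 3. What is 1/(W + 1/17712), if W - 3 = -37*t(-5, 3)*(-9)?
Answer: -17712/123806879 ≈ -0.00014306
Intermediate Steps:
t(G, E) = -21 (t(G, E) = -7*3 = -21)
W = -6990 (W = 3 - 37*(-21)*(-9) = 3 + 777*(-9) = 3 - 6993 = -6990)
1/(W + 1/17712) = 1/(-6990 + 1/17712) = 1/(-123806879/17712) = -17712/123806879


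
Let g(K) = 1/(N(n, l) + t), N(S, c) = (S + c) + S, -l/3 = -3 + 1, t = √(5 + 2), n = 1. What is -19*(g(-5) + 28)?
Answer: -1604/3 + √7/3 ≈ -533.79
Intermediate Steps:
t = √7 ≈ 2.6458
l = 6 (l = -3*(-3 + 1) = -3*(-2) = 6)
N(S, c) = c + 2*S
g(K) = 1/(8 + √7) (g(K) = 1/((6 + 2*1) + √7) = 1/((6 + 2) + √7) = 1/(8 + √7))
-19*(g(-5) + 28) = -19*((8/57 - √7/57) + 28) = -19*(1604/57 - √7/57) = -1604/3 + √7/3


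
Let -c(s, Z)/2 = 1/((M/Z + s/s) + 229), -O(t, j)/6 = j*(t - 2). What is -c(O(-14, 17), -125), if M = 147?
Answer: 250/28603 ≈ 0.0087403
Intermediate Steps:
O(t, j) = -6*j*(-2 + t) (O(t, j) = -6*j*(t - 2) = -6*j*(-2 + t))
c(s, Z) = -2/(230 + 147/Z) (c(s, Z) = -2/((147/Z + s/s) + 229) = -2/((147/Z + 1) + 229) = -2/((1 + 147/Z) + 229) = -2/(230 + 147/Z))
-c(O(-14, 17), -125) = -(-2)*(-125)/(147 + 230*(-125)) = -(-2)*(-125)/(147 - 28750) = -(-2)*(-125)/(-28603) = -(-2)*(-125)*(-1)/28603 = -1*(-250/28603) = 250/28603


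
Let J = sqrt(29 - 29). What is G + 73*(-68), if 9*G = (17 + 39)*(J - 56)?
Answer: -47812/9 ≈ -5312.4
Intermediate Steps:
J = 0 (J = sqrt(0) = 0)
G = -3136/9 (G = ((17 + 39)*(0 - 56))/9 = (56*(-56))/9 = (1/9)*(-3136) = -3136/9 ≈ -348.44)
G + 73*(-68) = -3136/9 + 73*(-68) = -3136/9 - 4964 = -47812/9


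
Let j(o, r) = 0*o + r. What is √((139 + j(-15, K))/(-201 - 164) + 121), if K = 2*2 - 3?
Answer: √642765/73 ≈ 10.983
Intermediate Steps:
K = 1 (K = 4 - 3 = 1)
j(o, r) = r (j(o, r) = 0 + r = r)
√((139 + j(-15, K))/(-201 - 164) + 121) = √((139 + 1)/(-201 - 164) + 121) = √(140/(-365) + 121) = √(140*(-1/365) + 121) = √(-28/73 + 121) = √(8805/73) = √642765/73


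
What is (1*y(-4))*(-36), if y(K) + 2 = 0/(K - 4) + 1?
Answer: 36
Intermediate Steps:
y(K) = -1 (y(K) = -2 + (0/(K - 4) + 1) = -2 + (0/(-4 + K) + 1) = -2 + (0 + 1) = -2 + 1 = -1)
(1*y(-4))*(-36) = (1*(-1))*(-36) = -1*(-36) = 36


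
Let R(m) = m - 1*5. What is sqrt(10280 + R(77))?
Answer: 4*sqrt(647) ≈ 101.74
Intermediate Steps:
R(m) = -5 + m (R(m) = m - 5 = -5 + m)
sqrt(10280 + R(77)) = sqrt(10280 + (-5 + 77)) = sqrt(10280 + 72) = sqrt(10352) = 4*sqrt(647)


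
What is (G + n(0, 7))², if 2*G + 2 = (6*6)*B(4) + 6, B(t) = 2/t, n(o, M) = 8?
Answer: 361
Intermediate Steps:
G = 11 (G = -1 + ((6*6)*(2/4) + 6)/2 = -1 + (36*(2*(¼)) + 6)/2 = -1 + (36*(½) + 6)/2 = -1 + (18 + 6)/2 = -1 + (½)*24 = -1 + 12 = 11)
(G + n(0, 7))² = (11 + 8)² = 19² = 361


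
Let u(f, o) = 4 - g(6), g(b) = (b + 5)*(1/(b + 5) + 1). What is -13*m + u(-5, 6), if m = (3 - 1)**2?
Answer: -60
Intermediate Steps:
g(b) = (1 + 1/(5 + b))*(5 + b) (g(b) = (5 + b)*(1/(5 + b) + 1) = (5 + b)*(1 + 1/(5 + b)) = (1 + 1/(5 + b))*(5 + b))
u(f, o) = -8 (u(f, o) = 4 - (6 + 6) = 4 - 1*12 = 4 - 12 = -8)
m = 4 (m = 2**2 = 4)
-13*m + u(-5, 6) = -13*4 - 8 = -52 - 8 = -60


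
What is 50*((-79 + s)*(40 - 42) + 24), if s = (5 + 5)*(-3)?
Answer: 12100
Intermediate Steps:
s = -30 (s = 10*(-3) = -30)
50*((-79 + s)*(40 - 42) + 24) = 50*((-79 - 30)*(40 - 42) + 24) = 50*(-109*(-2) + 24) = 50*(218 + 24) = 50*242 = 12100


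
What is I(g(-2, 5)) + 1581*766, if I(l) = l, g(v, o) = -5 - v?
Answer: 1211043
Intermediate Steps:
I(g(-2, 5)) + 1581*766 = (-5 - 1*(-2)) + 1581*766 = (-5 + 2) + 1211046 = -3 + 1211046 = 1211043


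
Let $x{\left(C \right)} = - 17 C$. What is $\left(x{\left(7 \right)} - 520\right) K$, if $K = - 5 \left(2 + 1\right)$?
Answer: $9585$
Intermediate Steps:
$K = -15$ ($K = \left(-5\right) 3 = -15$)
$\left(x{\left(7 \right)} - 520\right) K = \left(\left(-17\right) 7 - 520\right) \left(-15\right) = \left(-119 - 520\right) \left(-15\right) = \left(-639\right) \left(-15\right) = 9585$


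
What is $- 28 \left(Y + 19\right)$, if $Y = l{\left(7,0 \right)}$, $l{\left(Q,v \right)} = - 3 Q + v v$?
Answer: $56$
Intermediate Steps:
$l{\left(Q,v \right)} = v^{2} - 3 Q$ ($l{\left(Q,v \right)} = - 3 Q + v^{2} = v^{2} - 3 Q$)
$Y = -21$ ($Y = 0^{2} - 21 = 0 - 21 = -21$)
$- 28 \left(Y + 19\right) = - 28 \left(-21 + 19\right) = \left(-28\right) \left(-2\right) = 56$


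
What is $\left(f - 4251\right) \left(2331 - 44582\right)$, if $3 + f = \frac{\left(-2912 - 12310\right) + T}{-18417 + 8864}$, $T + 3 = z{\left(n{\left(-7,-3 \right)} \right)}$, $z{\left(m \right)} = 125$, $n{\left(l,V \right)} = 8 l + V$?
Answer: $\frac{1716377667862}{9553} \approx 1.7967 \cdot 10^{8}$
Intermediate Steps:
$n{\left(l,V \right)} = V + 8 l$
$T = 122$ ($T = -3 + 125 = 122$)
$f = - \frac{13559}{9553}$ ($f = -3 + \frac{\left(-2912 - 12310\right) + 122}{-18417 + 8864} = -3 + \frac{\left(-2912 - 12310\right) + 122}{-9553} = -3 + \left(-15222 + 122\right) \left(- \frac{1}{9553}\right) = -3 - - \frac{15100}{9553} = -3 + \frac{15100}{9553} = - \frac{13559}{9553} \approx -1.4193$)
$\left(f - 4251\right) \left(2331 - 44582\right) = \left(- \frac{13559}{9553} - 4251\right) \left(2331 - 44582\right) = \left(- \frac{40623362}{9553}\right) \left(-42251\right) = \frac{1716377667862}{9553}$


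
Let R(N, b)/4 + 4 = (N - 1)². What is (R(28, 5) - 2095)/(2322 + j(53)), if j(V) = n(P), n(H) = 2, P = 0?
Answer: 115/332 ≈ 0.34639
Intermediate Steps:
R(N, b) = -16 + 4*(-1 + N)² (R(N, b) = -16 + 4*(N - 1)² = -16 + 4*(-1 + N)²)
j(V) = 2
(R(28, 5) - 2095)/(2322 + j(53)) = ((-16 + 4*(-1 + 28)²) - 2095)/(2322 + 2) = ((-16 + 4*27²) - 2095)/2324 = ((-16 + 4*729) - 2095)*(1/2324) = ((-16 + 2916) - 2095)*(1/2324) = (2900 - 2095)*(1/2324) = 805*(1/2324) = 115/332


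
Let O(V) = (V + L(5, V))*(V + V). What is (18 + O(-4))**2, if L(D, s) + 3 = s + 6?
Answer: 3364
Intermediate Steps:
L(D, s) = 3 + s (L(D, s) = -3 + (s + 6) = -3 + (6 + s) = 3 + s)
O(V) = 2*V*(3 + 2*V) (O(V) = (V + (3 + V))*(V + V) = (3 + 2*V)*(2*V) = 2*V*(3 + 2*V))
(18 + O(-4))**2 = (18 + 2*(-4)*(3 + 2*(-4)))**2 = (18 + 2*(-4)*(3 - 8))**2 = (18 + 2*(-4)*(-5))**2 = (18 + 40)**2 = 58**2 = 3364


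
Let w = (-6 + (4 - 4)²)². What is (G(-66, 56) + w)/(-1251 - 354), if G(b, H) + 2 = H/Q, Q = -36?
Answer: -292/14445 ≈ -0.020215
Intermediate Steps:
G(b, H) = -2 - H/36 (G(b, H) = -2 + H/(-36) = -2 + H*(-1/36) = -2 - H/36)
w = 36 (w = (-6 + 0²)² = (-6 + 0)² = (-6)² = 36)
(G(-66, 56) + w)/(-1251 - 354) = ((-2 - 1/36*56) + 36)/(-1251 - 354) = ((-2 - 14/9) + 36)/(-1605) = (-32/9 + 36)*(-1/1605) = (292/9)*(-1/1605) = -292/14445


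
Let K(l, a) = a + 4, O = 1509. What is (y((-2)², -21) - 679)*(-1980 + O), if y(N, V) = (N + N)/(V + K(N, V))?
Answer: 6078255/19 ≈ 3.1991e+5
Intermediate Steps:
K(l, a) = 4 + a
y(N, V) = 2*N/(4 + 2*V) (y(N, V) = (N + N)/(V + (4 + V)) = (2*N)/(4 + 2*V) = 2*N/(4 + 2*V))
(y((-2)², -21) - 679)*(-1980 + O) = ((-2)²/(2 - 21) - 679)*(-1980 + 1509) = (4/(-19) - 679)*(-471) = (4*(-1/19) - 679)*(-471) = (-4/19 - 679)*(-471) = -12905/19*(-471) = 6078255/19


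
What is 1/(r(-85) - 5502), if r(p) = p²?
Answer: 1/1723 ≈ 0.00058038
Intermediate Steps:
1/(r(-85) - 5502) = 1/((-85)² - 5502) = 1/(7225 - 5502) = 1/1723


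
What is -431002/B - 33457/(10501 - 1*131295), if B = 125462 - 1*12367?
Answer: -48278636173/13661197430 ≈ -3.5340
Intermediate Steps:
B = 113095 (B = 125462 - 12367 = 113095)
-431002/B - 33457/(10501 - 1*131295) = -431002/113095 - 33457/(10501 - 1*131295) = -431002*1/113095 - 33457/(10501 - 131295) = -431002/113095 - 33457/(-120794) = -431002/113095 - 33457*(-1/120794) = -431002/113095 + 33457/120794 = -48278636173/13661197430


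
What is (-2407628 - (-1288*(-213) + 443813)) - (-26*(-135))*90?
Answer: -3441685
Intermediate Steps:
(-2407628 - (-1288*(-213) + 443813)) - (-26*(-135))*90 = (-2407628 - (274344 + 443813)) - 3510*90 = (-2407628 - 1*718157) - 1*315900 = (-2407628 - 718157) - 315900 = -3125785 - 315900 = -3441685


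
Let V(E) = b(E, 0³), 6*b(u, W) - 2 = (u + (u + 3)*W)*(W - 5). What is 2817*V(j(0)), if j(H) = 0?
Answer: 939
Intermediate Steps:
b(u, W) = ⅓ + (-5 + W)*(u + W*(3 + u))/6 (b(u, W) = ⅓ + ((u + (u + 3)*W)*(W - 5))/6 = ⅓ + ((u + (3 + u)*W)*(-5 + W))/6 = ⅓ + ((u + W*(3 + u))*(-5 + W))/6 = ⅓ + ((-5 + W)*(u + W*(3 + u)))/6 = ⅓ + (-5 + W)*(u + W*(3 + u))/6)
V(E) = ⅓ - 5*E/6 (V(E) = ⅓ + (0³)²/2 - 5/2*0³ - 5*E/6 - ⅔*0³*E + E*(0³)²/6 = ⅓ + (½)*0² - 5/2*0 - 5*E/6 - ⅔*0*E + (⅙)*E*0² = ⅓ + (½)*0 + 0 - 5*E/6 + 0 + (⅙)*E*0 = ⅓ + 0 + 0 - 5*E/6 + 0 + 0 = ⅓ - 5*E/6)
2817*V(j(0)) = 2817*(⅓ - ⅚*0) = 2817*(⅓ + 0) = 2817*(⅓) = 939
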